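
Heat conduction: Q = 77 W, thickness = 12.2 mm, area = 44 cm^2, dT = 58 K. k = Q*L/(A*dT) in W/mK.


k = 77*12.2/1000/(44/10000*58) = 3.68 W/mK

3.68


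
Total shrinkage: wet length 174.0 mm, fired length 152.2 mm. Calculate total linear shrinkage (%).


TS = (174.0 - 152.2) / 174.0 * 100 = 12.53%

12.53


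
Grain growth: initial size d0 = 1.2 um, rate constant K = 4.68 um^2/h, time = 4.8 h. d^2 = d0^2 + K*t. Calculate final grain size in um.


d^2 = 1.2^2 + 4.68*4.8 = 23.904
d = sqrt(23.904) = 4.89 um

4.89


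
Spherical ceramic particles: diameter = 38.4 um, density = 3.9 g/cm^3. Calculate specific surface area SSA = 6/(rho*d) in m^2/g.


SSA = 6 / (3.9 * 38.4) = 0.04 m^2/g

0.04


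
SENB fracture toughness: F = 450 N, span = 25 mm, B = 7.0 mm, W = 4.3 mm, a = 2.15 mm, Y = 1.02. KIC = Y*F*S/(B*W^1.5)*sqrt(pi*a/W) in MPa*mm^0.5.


KIC = 1.02*450*25/(7.0*4.3^1.5)*sqrt(pi*2.15/4.3) = 230.42

230.42


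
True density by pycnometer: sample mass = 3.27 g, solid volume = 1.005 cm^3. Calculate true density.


TD = 3.27 / 1.005 = 3.254 g/cm^3

3.254


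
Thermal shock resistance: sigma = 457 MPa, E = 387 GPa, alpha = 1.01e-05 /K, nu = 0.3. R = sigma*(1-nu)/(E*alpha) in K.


R = 457*(1-0.3)/(387*1000*1.01e-05) = 82 K

82


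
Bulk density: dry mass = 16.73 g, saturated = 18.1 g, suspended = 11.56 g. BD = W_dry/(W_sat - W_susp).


BD = 16.73 / (18.1 - 11.56) = 16.73 / 6.54 = 2.558 g/cm^3

2.558


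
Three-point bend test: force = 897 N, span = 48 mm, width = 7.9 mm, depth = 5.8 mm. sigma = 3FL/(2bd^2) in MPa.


sigma = 3*897*48/(2*7.9*5.8^2) = 243.0 MPa

243.0


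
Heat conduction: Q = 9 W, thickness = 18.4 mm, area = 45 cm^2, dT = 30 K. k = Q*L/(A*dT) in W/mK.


k = 9*18.4/1000/(45/10000*30) = 1.23 W/mK

1.23


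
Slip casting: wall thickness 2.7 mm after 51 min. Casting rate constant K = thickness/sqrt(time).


K = 2.7 / sqrt(51) = 2.7 / 7.1414 = 0.378 mm/min^0.5

0.378


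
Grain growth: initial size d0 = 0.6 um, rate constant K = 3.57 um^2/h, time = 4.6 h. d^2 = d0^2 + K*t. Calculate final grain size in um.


d^2 = 0.6^2 + 3.57*4.6 = 16.782
d = sqrt(16.782) = 4.1 um

4.1


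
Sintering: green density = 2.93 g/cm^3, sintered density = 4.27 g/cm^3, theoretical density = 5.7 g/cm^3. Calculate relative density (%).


Relative = 4.27 / 5.7 * 100 = 74.9%

74.9


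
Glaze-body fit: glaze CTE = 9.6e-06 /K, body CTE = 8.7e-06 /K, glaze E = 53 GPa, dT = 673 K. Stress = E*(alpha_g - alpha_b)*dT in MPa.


Stress = 53*1000*(9.6e-06 - 8.7e-06)*673 = 32.1 MPa

32.1


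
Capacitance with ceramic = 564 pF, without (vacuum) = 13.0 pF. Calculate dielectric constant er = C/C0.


er = 564 / 13.0 = 43.38

43.38


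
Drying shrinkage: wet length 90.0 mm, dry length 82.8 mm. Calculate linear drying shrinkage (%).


DS = (90.0 - 82.8) / 90.0 * 100 = 8.0%

8.0


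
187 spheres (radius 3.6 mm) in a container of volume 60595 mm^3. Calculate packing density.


V_sphere = 4/3*pi*3.6^3 = 195.4322 mm^3
Total V = 187*195.4322 = 36545.8214 mm^3
PD = 36545.8214 / 60595 = 0.603

0.603


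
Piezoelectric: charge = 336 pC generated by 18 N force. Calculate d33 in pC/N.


d33 = 336 / 18 = 18.7 pC/N

18.7


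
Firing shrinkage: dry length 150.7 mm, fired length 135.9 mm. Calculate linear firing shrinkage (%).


FS = (150.7 - 135.9) / 150.7 * 100 = 9.82%

9.82


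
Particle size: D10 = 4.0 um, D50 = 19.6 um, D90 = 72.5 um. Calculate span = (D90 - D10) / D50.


Span = (72.5 - 4.0) / 19.6 = 68.5 / 19.6 = 3.495

3.495


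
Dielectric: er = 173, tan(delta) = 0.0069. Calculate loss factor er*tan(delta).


Loss = 173 * 0.0069 = 1.194

1.194


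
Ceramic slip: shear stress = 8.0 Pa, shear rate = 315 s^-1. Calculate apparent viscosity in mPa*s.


eta = tau/gamma * 1000 = 8.0/315 * 1000 = 25.4 mPa*s

25.4


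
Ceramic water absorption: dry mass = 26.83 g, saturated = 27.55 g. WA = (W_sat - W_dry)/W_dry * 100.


WA = (27.55 - 26.83) / 26.83 * 100 = 2.68%

2.68


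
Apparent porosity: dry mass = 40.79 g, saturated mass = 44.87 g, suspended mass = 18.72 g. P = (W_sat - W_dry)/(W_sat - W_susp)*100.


P = (44.87 - 40.79) / (44.87 - 18.72) * 100 = 4.08 / 26.15 * 100 = 15.6%

15.6


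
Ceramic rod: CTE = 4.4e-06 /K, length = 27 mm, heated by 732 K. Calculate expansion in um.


dL = 4.4e-06 * 27 * 732 * 1000 = 86.962 um

86.962


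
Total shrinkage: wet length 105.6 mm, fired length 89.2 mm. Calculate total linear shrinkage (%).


TS = (105.6 - 89.2) / 105.6 * 100 = 15.53%

15.53


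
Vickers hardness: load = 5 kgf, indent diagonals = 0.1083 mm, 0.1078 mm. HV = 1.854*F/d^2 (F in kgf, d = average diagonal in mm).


d_avg = (0.1083+0.1078)/2 = 0.10805 mm
HV = 1.854*5/0.10805^2 = 794

794


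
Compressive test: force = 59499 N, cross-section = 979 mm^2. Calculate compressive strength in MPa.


CS = 59499 / 979 = 60.8 MPa

60.8


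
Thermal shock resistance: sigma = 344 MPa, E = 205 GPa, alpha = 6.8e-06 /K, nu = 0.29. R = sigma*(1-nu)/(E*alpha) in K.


R = 344*(1-0.29)/(205*1000*6.8e-06) = 175 K

175


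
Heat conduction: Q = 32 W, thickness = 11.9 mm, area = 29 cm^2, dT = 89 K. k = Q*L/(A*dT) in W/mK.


k = 32*11.9/1000/(29/10000*89) = 1.48 W/mK

1.48


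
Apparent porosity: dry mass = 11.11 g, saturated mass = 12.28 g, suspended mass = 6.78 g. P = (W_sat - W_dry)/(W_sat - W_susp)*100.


P = (12.28 - 11.11) / (12.28 - 6.78) * 100 = 1.17 / 5.5 * 100 = 21.3%

21.3


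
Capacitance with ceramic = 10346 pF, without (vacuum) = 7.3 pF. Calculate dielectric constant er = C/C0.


er = 10346 / 7.3 = 1417.26

1417.26


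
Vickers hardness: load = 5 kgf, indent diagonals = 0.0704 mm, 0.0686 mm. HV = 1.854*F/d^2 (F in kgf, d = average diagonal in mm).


d_avg = (0.0704+0.0686)/2 = 0.0695 mm
HV = 1.854*5/0.0695^2 = 1919

1919


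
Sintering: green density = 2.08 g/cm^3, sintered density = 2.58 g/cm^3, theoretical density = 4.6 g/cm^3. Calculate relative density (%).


Relative = 2.58 / 4.6 * 100 = 56.1%

56.1


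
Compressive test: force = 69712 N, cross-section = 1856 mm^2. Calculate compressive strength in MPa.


CS = 69712 / 1856 = 37.6 MPa

37.6


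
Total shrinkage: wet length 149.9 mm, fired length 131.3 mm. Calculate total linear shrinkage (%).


TS = (149.9 - 131.3) / 149.9 * 100 = 12.41%

12.41


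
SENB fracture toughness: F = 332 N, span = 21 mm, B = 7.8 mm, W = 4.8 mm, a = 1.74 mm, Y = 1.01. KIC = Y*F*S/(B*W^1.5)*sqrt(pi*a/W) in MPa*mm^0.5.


KIC = 1.01*332*21/(7.8*4.8^1.5)*sqrt(pi*1.74/4.8) = 91.61

91.61


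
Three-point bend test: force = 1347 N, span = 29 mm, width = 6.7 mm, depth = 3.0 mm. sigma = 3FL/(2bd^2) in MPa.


sigma = 3*1347*29/(2*6.7*3.0^2) = 971.7 MPa

971.7


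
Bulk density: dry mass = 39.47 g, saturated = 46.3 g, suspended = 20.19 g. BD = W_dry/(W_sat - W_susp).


BD = 39.47 / (46.3 - 20.19) = 39.47 / 26.11 = 1.512 g/cm^3

1.512


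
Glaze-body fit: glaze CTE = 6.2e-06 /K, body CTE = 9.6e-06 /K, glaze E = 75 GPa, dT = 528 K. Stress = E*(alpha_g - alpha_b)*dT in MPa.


Stress = 75*1000*(6.2e-06 - 9.6e-06)*528 = -134.6 MPa

-134.6


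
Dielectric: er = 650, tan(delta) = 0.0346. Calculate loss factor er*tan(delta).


Loss = 650 * 0.0346 = 22.49

22.49


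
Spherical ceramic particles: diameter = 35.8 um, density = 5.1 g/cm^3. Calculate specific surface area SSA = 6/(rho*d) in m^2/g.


SSA = 6 / (5.1 * 35.8) = 0.033 m^2/g

0.033


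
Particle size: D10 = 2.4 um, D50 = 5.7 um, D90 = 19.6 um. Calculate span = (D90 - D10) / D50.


Span = (19.6 - 2.4) / 5.7 = 17.2 / 5.7 = 3.018

3.018


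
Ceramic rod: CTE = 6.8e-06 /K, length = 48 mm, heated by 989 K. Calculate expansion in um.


dL = 6.8e-06 * 48 * 989 * 1000 = 322.81 um

322.81


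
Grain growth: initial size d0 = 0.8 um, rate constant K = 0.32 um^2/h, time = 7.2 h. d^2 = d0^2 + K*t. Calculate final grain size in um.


d^2 = 0.8^2 + 0.32*7.2 = 2.944
d = sqrt(2.944) = 1.72 um

1.72


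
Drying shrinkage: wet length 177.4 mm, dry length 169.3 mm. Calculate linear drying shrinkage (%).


DS = (177.4 - 169.3) / 177.4 * 100 = 4.57%

4.57


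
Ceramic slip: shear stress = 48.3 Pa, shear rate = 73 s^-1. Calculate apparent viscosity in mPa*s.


eta = tau/gamma * 1000 = 48.3/73 * 1000 = 661.6 mPa*s

661.6


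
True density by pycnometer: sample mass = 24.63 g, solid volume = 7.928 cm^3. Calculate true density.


TD = 24.63 / 7.928 = 3.107 g/cm^3

3.107


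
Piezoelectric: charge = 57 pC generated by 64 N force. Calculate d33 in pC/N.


d33 = 57 / 64 = 0.9 pC/N

0.9


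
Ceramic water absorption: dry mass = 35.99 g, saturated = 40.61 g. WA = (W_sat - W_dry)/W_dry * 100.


WA = (40.61 - 35.99) / 35.99 * 100 = 12.84%

12.84


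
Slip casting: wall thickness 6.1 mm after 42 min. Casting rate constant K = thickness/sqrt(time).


K = 6.1 / sqrt(42) = 6.1 / 6.4807 = 0.941 mm/min^0.5

0.941


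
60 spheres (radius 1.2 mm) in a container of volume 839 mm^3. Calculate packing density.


V_sphere = 4/3*pi*1.2^3 = 7.2382 mm^3
Total V = 60*7.2382 = 434.292 mm^3
PD = 434.292 / 839 = 0.518

0.518


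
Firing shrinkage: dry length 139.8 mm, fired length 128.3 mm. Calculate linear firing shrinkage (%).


FS = (139.8 - 128.3) / 139.8 * 100 = 8.23%

8.23


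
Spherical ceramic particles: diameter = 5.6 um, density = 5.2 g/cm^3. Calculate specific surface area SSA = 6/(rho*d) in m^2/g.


SSA = 6 / (5.2 * 5.6) = 0.206 m^2/g

0.206


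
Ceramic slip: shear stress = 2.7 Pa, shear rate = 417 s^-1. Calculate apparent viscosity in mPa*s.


eta = tau/gamma * 1000 = 2.7/417 * 1000 = 6.5 mPa*s

6.5


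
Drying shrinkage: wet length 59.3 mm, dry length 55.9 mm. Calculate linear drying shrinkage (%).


DS = (59.3 - 55.9) / 59.3 * 100 = 5.73%

5.73


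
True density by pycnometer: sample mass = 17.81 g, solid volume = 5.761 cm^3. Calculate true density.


TD = 17.81 / 5.761 = 3.091 g/cm^3

3.091


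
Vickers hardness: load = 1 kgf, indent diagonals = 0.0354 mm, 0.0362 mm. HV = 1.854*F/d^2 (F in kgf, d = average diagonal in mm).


d_avg = (0.0354+0.0362)/2 = 0.0358 mm
HV = 1.854*1/0.0358^2 = 1447

1447


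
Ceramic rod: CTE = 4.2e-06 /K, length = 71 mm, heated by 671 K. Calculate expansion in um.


dL = 4.2e-06 * 71 * 671 * 1000 = 200.092 um

200.092


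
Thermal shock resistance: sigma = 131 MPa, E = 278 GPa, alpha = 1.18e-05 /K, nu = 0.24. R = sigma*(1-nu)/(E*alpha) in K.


R = 131*(1-0.24)/(278*1000*1.18e-05) = 30 K

30


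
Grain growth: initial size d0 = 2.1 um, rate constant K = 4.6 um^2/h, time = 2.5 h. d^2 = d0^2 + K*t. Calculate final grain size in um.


d^2 = 2.1^2 + 4.6*2.5 = 15.91
d = sqrt(15.91) = 3.99 um

3.99


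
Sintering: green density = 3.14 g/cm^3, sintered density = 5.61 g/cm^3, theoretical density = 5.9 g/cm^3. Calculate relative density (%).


Relative = 5.61 / 5.9 * 100 = 95.1%

95.1


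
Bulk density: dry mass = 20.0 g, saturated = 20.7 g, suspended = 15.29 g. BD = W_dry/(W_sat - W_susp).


BD = 20.0 / (20.7 - 15.29) = 20.0 / 5.41 = 3.697 g/cm^3

3.697


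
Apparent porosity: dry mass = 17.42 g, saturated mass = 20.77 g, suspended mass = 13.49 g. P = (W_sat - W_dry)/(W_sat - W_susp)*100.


P = (20.77 - 17.42) / (20.77 - 13.49) * 100 = 3.35 / 7.28 * 100 = 46.0%

46.0


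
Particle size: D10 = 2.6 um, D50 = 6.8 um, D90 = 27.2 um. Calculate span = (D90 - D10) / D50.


Span = (27.2 - 2.6) / 6.8 = 24.6 / 6.8 = 3.618

3.618


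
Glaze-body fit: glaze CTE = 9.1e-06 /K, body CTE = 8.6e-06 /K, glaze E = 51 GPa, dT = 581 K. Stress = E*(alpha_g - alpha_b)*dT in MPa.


Stress = 51*1000*(9.1e-06 - 8.6e-06)*581 = 14.8 MPa

14.8


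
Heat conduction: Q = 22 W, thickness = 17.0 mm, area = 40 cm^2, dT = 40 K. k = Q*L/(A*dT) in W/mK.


k = 22*17.0/1000/(40/10000*40) = 2.34 W/mK

2.34


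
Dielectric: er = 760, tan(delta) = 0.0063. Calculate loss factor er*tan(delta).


Loss = 760 * 0.0063 = 4.788

4.788


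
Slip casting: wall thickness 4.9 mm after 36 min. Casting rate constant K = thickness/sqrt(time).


K = 4.9 / sqrt(36) = 4.9 / 6.0 = 0.817 mm/min^0.5

0.817


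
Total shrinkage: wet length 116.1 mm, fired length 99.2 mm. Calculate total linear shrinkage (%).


TS = (116.1 - 99.2) / 116.1 * 100 = 14.56%

14.56


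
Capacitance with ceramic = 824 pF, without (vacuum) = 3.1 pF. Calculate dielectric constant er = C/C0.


er = 824 / 3.1 = 265.81

265.81


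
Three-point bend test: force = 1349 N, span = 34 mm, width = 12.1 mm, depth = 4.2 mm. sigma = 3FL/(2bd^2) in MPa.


sigma = 3*1349*34/(2*12.1*4.2^2) = 322.3 MPa

322.3


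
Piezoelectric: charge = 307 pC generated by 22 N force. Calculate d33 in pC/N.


d33 = 307 / 22 = 14.0 pC/N

14.0


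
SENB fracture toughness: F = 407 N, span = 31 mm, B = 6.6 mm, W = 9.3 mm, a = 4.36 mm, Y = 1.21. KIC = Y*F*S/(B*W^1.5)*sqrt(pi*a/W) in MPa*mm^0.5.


KIC = 1.21*407*31/(6.6*9.3^1.5)*sqrt(pi*4.36/9.3) = 98.98

98.98


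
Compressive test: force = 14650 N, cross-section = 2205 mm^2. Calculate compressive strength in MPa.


CS = 14650 / 2205 = 6.6 MPa

6.6


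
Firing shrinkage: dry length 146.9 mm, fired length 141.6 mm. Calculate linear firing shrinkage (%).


FS = (146.9 - 141.6) / 146.9 * 100 = 3.61%

3.61


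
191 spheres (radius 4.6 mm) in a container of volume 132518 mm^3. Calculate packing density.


V_sphere = 4/3*pi*4.6^3 = 407.7201 mm^3
Total V = 191*407.7201 = 77874.5391 mm^3
PD = 77874.5391 / 132518 = 0.588

0.588


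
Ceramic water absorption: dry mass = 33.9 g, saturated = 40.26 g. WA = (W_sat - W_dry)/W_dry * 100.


WA = (40.26 - 33.9) / 33.9 * 100 = 18.76%

18.76


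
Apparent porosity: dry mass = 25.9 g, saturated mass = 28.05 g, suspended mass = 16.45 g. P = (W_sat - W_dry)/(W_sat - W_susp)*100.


P = (28.05 - 25.9) / (28.05 - 16.45) * 100 = 2.15 / 11.6 * 100 = 18.5%

18.5


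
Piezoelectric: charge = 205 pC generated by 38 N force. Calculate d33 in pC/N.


d33 = 205 / 38 = 5.4 pC/N

5.4


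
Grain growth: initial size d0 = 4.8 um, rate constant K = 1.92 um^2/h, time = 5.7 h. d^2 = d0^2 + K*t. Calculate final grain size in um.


d^2 = 4.8^2 + 1.92*5.7 = 33.984
d = sqrt(33.984) = 5.83 um

5.83


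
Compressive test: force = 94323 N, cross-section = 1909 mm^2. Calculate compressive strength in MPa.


CS = 94323 / 1909 = 49.4 MPa

49.4


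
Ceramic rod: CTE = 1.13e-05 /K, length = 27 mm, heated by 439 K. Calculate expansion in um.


dL = 1.13e-05 * 27 * 439 * 1000 = 133.939 um

133.939


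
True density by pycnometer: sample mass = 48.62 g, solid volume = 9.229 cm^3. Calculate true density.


TD = 48.62 / 9.229 = 5.268 g/cm^3

5.268


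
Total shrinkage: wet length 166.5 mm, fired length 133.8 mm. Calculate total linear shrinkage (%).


TS = (166.5 - 133.8) / 166.5 * 100 = 19.64%

19.64


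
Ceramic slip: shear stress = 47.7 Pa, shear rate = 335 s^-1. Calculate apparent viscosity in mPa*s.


eta = tau/gamma * 1000 = 47.7/335 * 1000 = 142.4 mPa*s

142.4


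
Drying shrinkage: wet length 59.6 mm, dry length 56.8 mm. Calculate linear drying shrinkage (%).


DS = (59.6 - 56.8) / 59.6 * 100 = 4.7%

4.7


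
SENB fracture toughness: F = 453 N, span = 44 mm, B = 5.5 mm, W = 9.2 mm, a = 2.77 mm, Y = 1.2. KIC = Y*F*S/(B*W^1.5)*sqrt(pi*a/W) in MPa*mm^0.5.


KIC = 1.2*453*44/(5.5*9.2^1.5)*sqrt(pi*2.77/9.2) = 151.57

151.57


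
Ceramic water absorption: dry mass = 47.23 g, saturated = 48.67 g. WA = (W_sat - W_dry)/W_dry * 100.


WA = (48.67 - 47.23) / 47.23 * 100 = 3.05%

3.05


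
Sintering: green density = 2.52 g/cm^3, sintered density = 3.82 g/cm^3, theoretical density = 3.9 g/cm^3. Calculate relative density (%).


Relative = 3.82 / 3.9 * 100 = 97.9%

97.9


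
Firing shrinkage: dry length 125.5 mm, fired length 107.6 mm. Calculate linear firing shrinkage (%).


FS = (125.5 - 107.6) / 125.5 * 100 = 14.26%

14.26


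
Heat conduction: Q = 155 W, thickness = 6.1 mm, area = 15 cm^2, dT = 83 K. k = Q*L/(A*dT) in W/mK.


k = 155*6.1/1000/(15/10000*83) = 7.59 W/mK

7.59


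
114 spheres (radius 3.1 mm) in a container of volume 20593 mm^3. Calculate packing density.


V_sphere = 4/3*pi*3.1^3 = 124.7882 mm^3
Total V = 114*124.7882 = 14225.8548 mm^3
PD = 14225.8548 / 20593 = 0.691

0.691


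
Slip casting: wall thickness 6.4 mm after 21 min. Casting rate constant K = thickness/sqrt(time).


K = 6.4 / sqrt(21) = 6.4 / 4.5826 = 1.397 mm/min^0.5

1.397


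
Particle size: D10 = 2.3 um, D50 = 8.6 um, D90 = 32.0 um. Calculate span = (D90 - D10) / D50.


Span = (32.0 - 2.3) / 8.6 = 29.7 / 8.6 = 3.453

3.453


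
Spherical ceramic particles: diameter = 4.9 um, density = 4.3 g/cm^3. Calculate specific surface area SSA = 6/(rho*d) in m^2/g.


SSA = 6 / (4.3 * 4.9) = 0.285 m^2/g

0.285


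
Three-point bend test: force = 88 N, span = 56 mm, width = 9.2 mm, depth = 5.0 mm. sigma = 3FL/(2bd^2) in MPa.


sigma = 3*88*56/(2*9.2*5.0^2) = 32.1 MPa

32.1


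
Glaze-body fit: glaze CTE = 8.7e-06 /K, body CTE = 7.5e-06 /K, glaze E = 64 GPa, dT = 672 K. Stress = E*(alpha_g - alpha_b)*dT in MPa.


Stress = 64*1000*(8.7e-06 - 7.5e-06)*672 = 51.6 MPa

51.6


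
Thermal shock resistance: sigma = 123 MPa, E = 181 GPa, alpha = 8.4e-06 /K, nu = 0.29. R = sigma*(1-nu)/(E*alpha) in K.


R = 123*(1-0.29)/(181*1000*8.4e-06) = 57 K

57


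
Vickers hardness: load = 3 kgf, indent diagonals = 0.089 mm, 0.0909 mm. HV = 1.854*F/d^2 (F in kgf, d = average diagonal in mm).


d_avg = (0.089+0.0909)/2 = 0.08995 mm
HV = 1.854*3/0.08995^2 = 687

687


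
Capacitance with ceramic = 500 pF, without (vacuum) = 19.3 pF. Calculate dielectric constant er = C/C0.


er = 500 / 19.3 = 25.91

25.91


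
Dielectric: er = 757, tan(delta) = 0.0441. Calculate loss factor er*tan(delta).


Loss = 757 * 0.0441 = 33.384

33.384


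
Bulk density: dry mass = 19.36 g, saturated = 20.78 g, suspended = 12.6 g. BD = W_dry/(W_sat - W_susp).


BD = 19.36 / (20.78 - 12.6) = 19.36 / 8.18 = 2.367 g/cm^3

2.367


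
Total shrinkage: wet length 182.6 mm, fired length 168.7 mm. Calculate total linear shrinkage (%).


TS = (182.6 - 168.7) / 182.6 * 100 = 7.61%

7.61


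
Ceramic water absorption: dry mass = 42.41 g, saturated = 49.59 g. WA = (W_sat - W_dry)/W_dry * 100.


WA = (49.59 - 42.41) / 42.41 * 100 = 16.93%

16.93


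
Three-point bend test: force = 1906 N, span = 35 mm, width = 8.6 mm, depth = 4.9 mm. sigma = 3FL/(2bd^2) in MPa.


sigma = 3*1906*35/(2*8.6*4.9^2) = 484.6 MPa

484.6


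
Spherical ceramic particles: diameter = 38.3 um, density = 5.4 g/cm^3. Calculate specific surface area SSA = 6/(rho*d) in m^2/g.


SSA = 6 / (5.4 * 38.3) = 0.029 m^2/g

0.029


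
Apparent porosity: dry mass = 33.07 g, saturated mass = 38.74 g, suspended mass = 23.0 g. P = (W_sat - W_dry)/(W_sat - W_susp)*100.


P = (38.74 - 33.07) / (38.74 - 23.0) * 100 = 5.67 / 15.74 * 100 = 36.0%

36.0


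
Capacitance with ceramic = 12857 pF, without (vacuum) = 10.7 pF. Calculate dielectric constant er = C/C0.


er = 12857 / 10.7 = 1201.59

1201.59


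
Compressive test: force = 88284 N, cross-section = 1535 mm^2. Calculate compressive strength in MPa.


CS = 88284 / 1535 = 57.5 MPa

57.5


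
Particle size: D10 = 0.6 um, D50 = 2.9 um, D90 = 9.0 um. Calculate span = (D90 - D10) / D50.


Span = (9.0 - 0.6) / 2.9 = 8.4 / 2.9 = 2.897

2.897


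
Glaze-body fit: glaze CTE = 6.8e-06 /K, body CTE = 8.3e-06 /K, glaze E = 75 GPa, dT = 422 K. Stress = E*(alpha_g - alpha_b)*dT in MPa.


Stress = 75*1000*(6.8e-06 - 8.3e-06)*422 = -47.5 MPa

-47.5


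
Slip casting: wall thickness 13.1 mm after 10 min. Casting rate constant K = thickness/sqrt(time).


K = 13.1 / sqrt(10) = 13.1 / 3.1623 = 4.143 mm/min^0.5

4.143


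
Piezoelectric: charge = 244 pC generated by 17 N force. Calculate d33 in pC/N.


d33 = 244 / 17 = 14.4 pC/N

14.4


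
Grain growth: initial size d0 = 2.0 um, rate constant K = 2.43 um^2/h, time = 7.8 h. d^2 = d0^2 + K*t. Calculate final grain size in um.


d^2 = 2.0^2 + 2.43*7.8 = 22.954
d = sqrt(22.954) = 4.79 um

4.79


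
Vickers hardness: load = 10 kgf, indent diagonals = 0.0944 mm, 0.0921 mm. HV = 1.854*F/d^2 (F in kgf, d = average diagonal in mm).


d_avg = (0.0944+0.0921)/2 = 0.09325 mm
HV = 1.854*10/0.09325^2 = 2132

2132


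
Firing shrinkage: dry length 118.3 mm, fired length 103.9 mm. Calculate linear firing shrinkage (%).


FS = (118.3 - 103.9) / 118.3 * 100 = 12.17%

12.17


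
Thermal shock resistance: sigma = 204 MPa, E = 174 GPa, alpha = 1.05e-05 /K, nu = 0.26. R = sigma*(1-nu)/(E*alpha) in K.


R = 204*(1-0.26)/(174*1000*1.05e-05) = 83 K

83


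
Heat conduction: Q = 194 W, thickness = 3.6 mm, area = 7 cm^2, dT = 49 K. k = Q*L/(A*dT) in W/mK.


k = 194*3.6/1000/(7/10000*49) = 20.36 W/mK

20.36


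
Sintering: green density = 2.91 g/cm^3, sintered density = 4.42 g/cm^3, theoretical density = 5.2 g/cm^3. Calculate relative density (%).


Relative = 4.42 / 5.2 * 100 = 85.0%

85.0


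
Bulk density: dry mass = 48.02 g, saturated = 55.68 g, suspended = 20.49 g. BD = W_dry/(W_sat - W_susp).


BD = 48.02 / (55.68 - 20.49) = 48.02 / 35.19 = 1.365 g/cm^3

1.365


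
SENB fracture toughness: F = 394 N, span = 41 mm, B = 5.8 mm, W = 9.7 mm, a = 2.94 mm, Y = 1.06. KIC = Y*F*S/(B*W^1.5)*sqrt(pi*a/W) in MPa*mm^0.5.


KIC = 1.06*394*41/(5.8*9.7^1.5)*sqrt(pi*2.94/9.7) = 95.36

95.36


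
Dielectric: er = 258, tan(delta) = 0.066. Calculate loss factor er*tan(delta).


Loss = 258 * 0.066 = 17.028

17.028


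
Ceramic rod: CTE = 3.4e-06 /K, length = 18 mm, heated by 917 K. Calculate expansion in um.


dL = 3.4e-06 * 18 * 917 * 1000 = 56.12 um

56.12


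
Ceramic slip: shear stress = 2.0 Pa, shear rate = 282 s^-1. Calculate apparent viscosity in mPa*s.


eta = tau/gamma * 1000 = 2.0/282 * 1000 = 7.1 mPa*s

7.1


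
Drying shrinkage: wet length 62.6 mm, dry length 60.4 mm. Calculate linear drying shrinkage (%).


DS = (62.6 - 60.4) / 62.6 * 100 = 3.51%

3.51


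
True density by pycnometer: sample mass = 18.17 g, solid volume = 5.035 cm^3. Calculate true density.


TD = 18.17 / 5.035 = 3.609 g/cm^3

3.609


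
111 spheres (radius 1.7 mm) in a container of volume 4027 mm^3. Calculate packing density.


V_sphere = 4/3*pi*1.7^3 = 20.5795 mm^3
Total V = 111*20.5795 = 2284.3245 mm^3
PD = 2284.3245 / 4027 = 0.567

0.567


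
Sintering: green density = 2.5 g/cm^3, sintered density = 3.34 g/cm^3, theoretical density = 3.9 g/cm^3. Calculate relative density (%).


Relative = 3.34 / 3.9 * 100 = 85.6%

85.6


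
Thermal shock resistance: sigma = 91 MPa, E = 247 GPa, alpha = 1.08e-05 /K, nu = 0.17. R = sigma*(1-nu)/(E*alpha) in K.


R = 91*(1-0.17)/(247*1000*1.08e-05) = 28 K

28


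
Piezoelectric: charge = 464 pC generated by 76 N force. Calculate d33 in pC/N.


d33 = 464 / 76 = 6.1 pC/N

6.1


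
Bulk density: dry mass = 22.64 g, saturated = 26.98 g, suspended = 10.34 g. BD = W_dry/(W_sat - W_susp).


BD = 22.64 / (26.98 - 10.34) = 22.64 / 16.64 = 1.361 g/cm^3

1.361


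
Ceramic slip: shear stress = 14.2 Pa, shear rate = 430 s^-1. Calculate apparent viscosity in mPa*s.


eta = tau/gamma * 1000 = 14.2/430 * 1000 = 33.0 mPa*s

33.0


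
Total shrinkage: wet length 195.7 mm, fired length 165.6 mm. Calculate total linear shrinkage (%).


TS = (195.7 - 165.6) / 195.7 * 100 = 15.38%

15.38


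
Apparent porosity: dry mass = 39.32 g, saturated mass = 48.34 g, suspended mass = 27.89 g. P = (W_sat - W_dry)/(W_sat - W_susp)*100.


P = (48.34 - 39.32) / (48.34 - 27.89) * 100 = 9.02 / 20.45 * 100 = 44.1%

44.1


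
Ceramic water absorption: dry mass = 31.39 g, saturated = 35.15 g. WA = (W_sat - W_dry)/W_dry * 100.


WA = (35.15 - 31.39) / 31.39 * 100 = 11.98%

11.98


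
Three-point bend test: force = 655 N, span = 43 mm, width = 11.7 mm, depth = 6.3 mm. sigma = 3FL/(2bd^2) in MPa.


sigma = 3*655*43/(2*11.7*6.3^2) = 91.0 MPa

91.0


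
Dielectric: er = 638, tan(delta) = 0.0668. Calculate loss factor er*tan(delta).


Loss = 638 * 0.0668 = 42.618

42.618


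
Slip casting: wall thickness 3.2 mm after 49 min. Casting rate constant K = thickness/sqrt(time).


K = 3.2 / sqrt(49) = 3.2 / 7.0 = 0.457 mm/min^0.5

0.457


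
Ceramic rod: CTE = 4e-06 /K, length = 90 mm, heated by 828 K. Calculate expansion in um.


dL = 4e-06 * 90 * 828 * 1000 = 298.08 um

298.08


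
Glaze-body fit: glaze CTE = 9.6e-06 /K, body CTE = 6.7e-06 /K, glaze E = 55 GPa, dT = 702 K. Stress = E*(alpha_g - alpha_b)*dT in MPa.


Stress = 55*1000*(9.6e-06 - 6.7e-06)*702 = 112.0 MPa

112.0


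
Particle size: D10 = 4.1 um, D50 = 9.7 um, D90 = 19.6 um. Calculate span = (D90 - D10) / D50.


Span = (19.6 - 4.1) / 9.7 = 15.5 / 9.7 = 1.598

1.598


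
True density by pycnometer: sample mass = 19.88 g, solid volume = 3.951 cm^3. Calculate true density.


TD = 19.88 / 3.951 = 5.032 g/cm^3

5.032


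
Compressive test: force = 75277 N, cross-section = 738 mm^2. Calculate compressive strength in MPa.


CS = 75277 / 738 = 102.0 MPa

102.0


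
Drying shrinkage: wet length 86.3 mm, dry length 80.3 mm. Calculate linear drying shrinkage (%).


DS = (86.3 - 80.3) / 86.3 * 100 = 6.95%

6.95


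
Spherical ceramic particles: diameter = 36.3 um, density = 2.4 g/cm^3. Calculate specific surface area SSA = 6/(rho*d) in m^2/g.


SSA = 6 / (2.4 * 36.3) = 0.069 m^2/g

0.069


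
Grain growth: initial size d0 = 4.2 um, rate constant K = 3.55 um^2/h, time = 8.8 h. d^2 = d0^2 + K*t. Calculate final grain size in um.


d^2 = 4.2^2 + 3.55*8.8 = 48.88
d = sqrt(48.88) = 6.99 um

6.99


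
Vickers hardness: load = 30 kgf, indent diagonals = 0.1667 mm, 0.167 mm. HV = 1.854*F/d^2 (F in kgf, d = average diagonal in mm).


d_avg = (0.1667+0.167)/2 = 0.16685 mm
HV = 1.854*30/0.16685^2 = 1998

1998


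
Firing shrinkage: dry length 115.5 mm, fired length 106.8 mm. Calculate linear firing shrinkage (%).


FS = (115.5 - 106.8) / 115.5 * 100 = 7.53%

7.53


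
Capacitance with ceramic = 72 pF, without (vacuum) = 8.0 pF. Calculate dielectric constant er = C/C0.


er = 72 / 8.0 = 9.0

9.0


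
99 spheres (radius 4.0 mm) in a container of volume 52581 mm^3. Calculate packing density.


V_sphere = 4/3*pi*4.0^3 = 268.0826 mm^3
Total V = 99*268.0826 = 26540.1774 mm^3
PD = 26540.1774 / 52581 = 0.505

0.505


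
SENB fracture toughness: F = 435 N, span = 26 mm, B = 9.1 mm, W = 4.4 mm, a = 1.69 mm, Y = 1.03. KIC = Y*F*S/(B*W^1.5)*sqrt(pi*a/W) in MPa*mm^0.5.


KIC = 1.03*435*26/(9.1*4.4^1.5)*sqrt(pi*1.69/4.4) = 152.36

152.36


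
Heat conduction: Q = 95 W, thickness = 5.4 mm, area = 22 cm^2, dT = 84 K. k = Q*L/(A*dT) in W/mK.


k = 95*5.4/1000/(22/10000*84) = 2.78 W/mK

2.78


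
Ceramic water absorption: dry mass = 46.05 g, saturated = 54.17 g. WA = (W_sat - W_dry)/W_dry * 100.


WA = (54.17 - 46.05) / 46.05 * 100 = 17.63%

17.63


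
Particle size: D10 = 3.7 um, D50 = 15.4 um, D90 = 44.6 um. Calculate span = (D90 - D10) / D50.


Span = (44.6 - 3.7) / 15.4 = 40.9 / 15.4 = 2.656

2.656


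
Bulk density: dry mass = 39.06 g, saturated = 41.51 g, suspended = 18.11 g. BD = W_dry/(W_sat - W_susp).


BD = 39.06 / (41.51 - 18.11) = 39.06 / 23.4 = 1.669 g/cm^3

1.669


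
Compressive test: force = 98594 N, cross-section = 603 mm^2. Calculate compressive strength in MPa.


CS = 98594 / 603 = 163.5 MPa

163.5


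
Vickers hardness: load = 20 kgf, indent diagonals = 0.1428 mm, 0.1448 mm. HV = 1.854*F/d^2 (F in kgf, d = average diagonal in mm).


d_avg = (0.1428+0.1448)/2 = 0.1438 mm
HV = 1.854*20/0.1438^2 = 1793

1793


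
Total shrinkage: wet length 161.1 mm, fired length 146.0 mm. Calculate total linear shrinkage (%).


TS = (161.1 - 146.0) / 161.1 * 100 = 9.37%

9.37


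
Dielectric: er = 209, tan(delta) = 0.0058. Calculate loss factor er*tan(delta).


Loss = 209 * 0.0058 = 1.212

1.212


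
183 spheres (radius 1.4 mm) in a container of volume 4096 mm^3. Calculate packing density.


V_sphere = 4/3*pi*1.4^3 = 11.494 mm^3
Total V = 183*11.494 = 2103.402 mm^3
PD = 2103.402 / 4096 = 0.514

0.514


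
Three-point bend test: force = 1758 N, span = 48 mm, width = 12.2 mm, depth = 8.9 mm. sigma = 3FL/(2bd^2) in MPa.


sigma = 3*1758*48/(2*12.2*8.9^2) = 131.0 MPa

131.0


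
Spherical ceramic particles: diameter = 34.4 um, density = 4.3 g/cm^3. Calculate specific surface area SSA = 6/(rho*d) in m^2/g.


SSA = 6 / (4.3 * 34.4) = 0.041 m^2/g

0.041


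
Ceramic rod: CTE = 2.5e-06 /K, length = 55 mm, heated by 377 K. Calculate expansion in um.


dL = 2.5e-06 * 55 * 377 * 1000 = 51.838 um

51.838


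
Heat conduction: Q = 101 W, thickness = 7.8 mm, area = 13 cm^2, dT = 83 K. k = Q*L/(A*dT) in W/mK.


k = 101*7.8/1000/(13/10000*83) = 7.3 W/mK

7.3


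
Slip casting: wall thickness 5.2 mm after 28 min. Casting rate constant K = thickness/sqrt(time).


K = 5.2 / sqrt(28) = 5.2 / 5.2915 = 0.983 mm/min^0.5

0.983


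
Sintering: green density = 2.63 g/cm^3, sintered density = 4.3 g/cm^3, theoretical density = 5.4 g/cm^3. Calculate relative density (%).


Relative = 4.3 / 5.4 * 100 = 79.6%

79.6


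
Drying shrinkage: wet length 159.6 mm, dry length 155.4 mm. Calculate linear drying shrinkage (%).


DS = (159.6 - 155.4) / 159.6 * 100 = 2.63%

2.63


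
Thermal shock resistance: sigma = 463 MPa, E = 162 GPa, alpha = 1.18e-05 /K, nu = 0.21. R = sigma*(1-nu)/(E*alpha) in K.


R = 463*(1-0.21)/(162*1000*1.18e-05) = 191 K

191


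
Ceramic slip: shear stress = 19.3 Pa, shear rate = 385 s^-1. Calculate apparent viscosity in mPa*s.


eta = tau/gamma * 1000 = 19.3/385 * 1000 = 50.1 mPa*s

50.1


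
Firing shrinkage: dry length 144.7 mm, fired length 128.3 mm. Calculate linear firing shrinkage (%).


FS = (144.7 - 128.3) / 144.7 * 100 = 11.33%

11.33


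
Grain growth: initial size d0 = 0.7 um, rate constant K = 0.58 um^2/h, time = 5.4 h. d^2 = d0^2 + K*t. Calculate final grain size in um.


d^2 = 0.7^2 + 0.58*5.4 = 3.622
d = sqrt(3.622) = 1.9 um

1.9


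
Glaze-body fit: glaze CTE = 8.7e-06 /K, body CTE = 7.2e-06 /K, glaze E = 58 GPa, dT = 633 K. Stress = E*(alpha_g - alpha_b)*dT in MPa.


Stress = 58*1000*(8.7e-06 - 7.2e-06)*633 = 55.1 MPa

55.1


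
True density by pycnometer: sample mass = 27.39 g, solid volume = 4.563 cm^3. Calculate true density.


TD = 27.39 / 4.563 = 6.003 g/cm^3

6.003


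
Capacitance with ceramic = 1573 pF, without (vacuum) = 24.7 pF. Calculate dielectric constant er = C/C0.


er = 1573 / 24.7 = 63.68

63.68


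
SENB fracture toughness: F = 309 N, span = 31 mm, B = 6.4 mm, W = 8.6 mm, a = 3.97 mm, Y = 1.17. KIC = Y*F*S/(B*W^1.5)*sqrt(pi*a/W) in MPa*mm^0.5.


KIC = 1.17*309*31/(6.4*8.6^1.5)*sqrt(pi*3.97/8.6) = 83.62

83.62


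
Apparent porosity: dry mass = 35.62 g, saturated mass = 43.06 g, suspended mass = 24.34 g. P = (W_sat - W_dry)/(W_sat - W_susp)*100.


P = (43.06 - 35.62) / (43.06 - 24.34) * 100 = 7.44 / 18.72 * 100 = 39.7%

39.7


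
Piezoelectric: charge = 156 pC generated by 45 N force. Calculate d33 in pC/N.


d33 = 156 / 45 = 3.5 pC/N

3.5


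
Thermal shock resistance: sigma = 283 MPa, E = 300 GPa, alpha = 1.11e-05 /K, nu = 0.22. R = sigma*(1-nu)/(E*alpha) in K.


R = 283*(1-0.22)/(300*1000*1.11e-05) = 66 K

66


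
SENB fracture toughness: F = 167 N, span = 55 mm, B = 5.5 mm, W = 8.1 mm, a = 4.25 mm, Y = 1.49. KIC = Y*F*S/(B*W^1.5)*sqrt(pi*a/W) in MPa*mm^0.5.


KIC = 1.49*167*55/(5.5*8.1^1.5)*sqrt(pi*4.25/8.1) = 138.58

138.58


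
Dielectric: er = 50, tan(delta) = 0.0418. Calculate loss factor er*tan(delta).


Loss = 50 * 0.0418 = 2.09

2.09


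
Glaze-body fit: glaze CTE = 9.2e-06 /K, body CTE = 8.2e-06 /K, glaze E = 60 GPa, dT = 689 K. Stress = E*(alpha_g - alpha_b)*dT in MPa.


Stress = 60*1000*(9.2e-06 - 8.2e-06)*689 = 41.3 MPa

41.3


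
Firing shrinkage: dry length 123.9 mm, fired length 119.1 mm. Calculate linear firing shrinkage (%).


FS = (123.9 - 119.1) / 123.9 * 100 = 3.87%

3.87


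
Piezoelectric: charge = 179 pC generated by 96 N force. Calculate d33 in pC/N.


d33 = 179 / 96 = 1.9 pC/N

1.9


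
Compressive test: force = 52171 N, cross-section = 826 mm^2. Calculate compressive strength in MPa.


CS = 52171 / 826 = 63.2 MPa

63.2


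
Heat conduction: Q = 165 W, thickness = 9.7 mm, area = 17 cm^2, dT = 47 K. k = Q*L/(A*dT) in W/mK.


k = 165*9.7/1000/(17/10000*47) = 20.03 W/mK

20.03


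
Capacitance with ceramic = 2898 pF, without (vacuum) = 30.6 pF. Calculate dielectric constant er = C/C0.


er = 2898 / 30.6 = 94.71

94.71


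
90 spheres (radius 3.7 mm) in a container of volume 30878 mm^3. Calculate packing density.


V_sphere = 4/3*pi*3.7^3 = 212.1748 mm^3
Total V = 90*212.1748 = 19095.732 mm^3
PD = 19095.732 / 30878 = 0.618

0.618


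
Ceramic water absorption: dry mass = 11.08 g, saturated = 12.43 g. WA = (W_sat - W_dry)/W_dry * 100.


WA = (12.43 - 11.08) / 11.08 * 100 = 12.18%

12.18


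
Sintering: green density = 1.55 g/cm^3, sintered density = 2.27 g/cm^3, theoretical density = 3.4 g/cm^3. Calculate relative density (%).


Relative = 2.27 / 3.4 * 100 = 66.8%

66.8


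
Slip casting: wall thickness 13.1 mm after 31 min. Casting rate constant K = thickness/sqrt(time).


K = 13.1 / sqrt(31) = 13.1 / 5.5678 = 2.353 mm/min^0.5

2.353


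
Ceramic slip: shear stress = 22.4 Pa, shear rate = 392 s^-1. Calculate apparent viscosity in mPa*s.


eta = tau/gamma * 1000 = 22.4/392 * 1000 = 57.1 mPa*s

57.1


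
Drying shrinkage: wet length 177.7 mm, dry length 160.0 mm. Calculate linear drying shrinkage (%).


DS = (177.7 - 160.0) / 177.7 * 100 = 9.96%

9.96


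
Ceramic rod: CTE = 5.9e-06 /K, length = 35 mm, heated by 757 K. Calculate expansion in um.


dL = 5.9e-06 * 35 * 757 * 1000 = 156.321 um

156.321


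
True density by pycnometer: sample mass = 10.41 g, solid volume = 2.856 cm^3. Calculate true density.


TD = 10.41 / 2.856 = 3.645 g/cm^3

3.645


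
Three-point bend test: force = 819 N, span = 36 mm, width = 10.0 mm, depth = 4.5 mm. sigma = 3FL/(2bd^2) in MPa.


sigma = 3*819*36/(2*10.0*4.5^2) = 218.4 MPa

218.4


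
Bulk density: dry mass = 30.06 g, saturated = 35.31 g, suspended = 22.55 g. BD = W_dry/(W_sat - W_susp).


BD = 30.06 / (35.31 - 22.55) = 30.06 / 12.76 = 2.356 g/cm^3

2.356


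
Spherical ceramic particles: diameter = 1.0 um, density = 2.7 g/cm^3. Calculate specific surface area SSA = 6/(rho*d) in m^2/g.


SSA = 6 / (2.7 * 1.0) = 2.222 m^2/g

2.222


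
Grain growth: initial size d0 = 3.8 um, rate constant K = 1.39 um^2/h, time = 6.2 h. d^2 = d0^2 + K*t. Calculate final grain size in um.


d^2 = 3.8^2 + 1.39*6.2 = 23.058
d = sqrt(23.058) = 4.8 um

4.8


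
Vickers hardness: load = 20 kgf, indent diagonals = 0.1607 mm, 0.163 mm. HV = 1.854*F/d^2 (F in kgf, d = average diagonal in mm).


d_avg = (0.1607+0.163)/2 = 0.16185 mm
HV = 1.854*20/0.16185^2 = 1416

1416


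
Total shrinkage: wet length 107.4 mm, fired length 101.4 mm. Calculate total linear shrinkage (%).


TS = (107.4 - 101.4) / 107.4 * 100 = 5.59%

5.59


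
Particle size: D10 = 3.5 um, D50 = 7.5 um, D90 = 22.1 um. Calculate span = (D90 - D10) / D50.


Span = (22.1 - 3.5) / 7.5 = 18.6 / 7.5 = 2.48

2.48


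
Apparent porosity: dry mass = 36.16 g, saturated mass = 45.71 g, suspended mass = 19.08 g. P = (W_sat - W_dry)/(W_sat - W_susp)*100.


P = (45.71 - 36.16) / (45.71 - 19.08) * 100 = 9.55 / 26.63 * 100 = 35.9%

35.9


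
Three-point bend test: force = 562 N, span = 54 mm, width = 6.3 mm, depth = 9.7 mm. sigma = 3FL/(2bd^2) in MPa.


sigma = 3*562*54/(2*6.3*9.7^2) = 76.8 MPa

76.8


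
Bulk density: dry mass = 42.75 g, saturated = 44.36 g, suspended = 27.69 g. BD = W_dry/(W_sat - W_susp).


BD = 42.75 / (44.36 - 27.69) = 42.75 / 16.67 = 2.564 g/cm^3

2.564


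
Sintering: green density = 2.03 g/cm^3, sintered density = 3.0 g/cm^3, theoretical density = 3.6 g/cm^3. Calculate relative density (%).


Relative = 3.0 / 3.6 * 100 = 83.3%

83.3


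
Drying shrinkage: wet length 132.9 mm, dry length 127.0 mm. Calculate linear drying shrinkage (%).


DS = (132.9 - 127.0) / 132.9 * 100 = 4.44%

4.44


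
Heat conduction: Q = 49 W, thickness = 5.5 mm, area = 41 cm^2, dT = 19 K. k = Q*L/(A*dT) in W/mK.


k = 49*5.5/1000/(41/10000*19) = 3.46 W/mK

3.46


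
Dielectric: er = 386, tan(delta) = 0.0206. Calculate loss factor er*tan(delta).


Loss = 386 * 0.0206 = 7.952

7.952


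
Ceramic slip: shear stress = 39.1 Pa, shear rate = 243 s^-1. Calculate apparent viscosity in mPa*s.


eta = tau/gamma * 1000 = 39.1/243 * 1000 = 160.9 mPa*s

160.9


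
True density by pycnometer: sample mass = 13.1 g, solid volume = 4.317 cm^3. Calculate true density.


TD = 13.1 / 4.317 = 3.035 g/cm^3

3.035


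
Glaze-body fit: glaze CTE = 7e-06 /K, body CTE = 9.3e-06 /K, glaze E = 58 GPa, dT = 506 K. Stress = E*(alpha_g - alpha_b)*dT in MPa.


Stress = 58*1000*(7e-06 - 9.3e-06)*506 = -67.5 MPa

-67.5


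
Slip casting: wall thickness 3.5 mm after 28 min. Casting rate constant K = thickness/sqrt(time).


K = 3.5 / sqrt(28) = 3.5 / 5.2915 = 0.661 mm/min^0.5

0.661


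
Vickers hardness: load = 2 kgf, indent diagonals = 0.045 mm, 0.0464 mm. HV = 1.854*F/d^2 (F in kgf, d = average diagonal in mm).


d_avg = (0.045+0.0464)/2 = 0.0457 mm
HV = 1.854*2/0.0457^2 = 1775

1775


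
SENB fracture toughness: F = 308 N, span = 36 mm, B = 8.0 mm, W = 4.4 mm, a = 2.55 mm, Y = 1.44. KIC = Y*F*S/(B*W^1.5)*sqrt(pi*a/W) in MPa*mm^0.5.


KIC = 1.44*308*36/(8.0*4.4^1.5)*sqrt(pi*2.55/4.4) = 291.79

291.79


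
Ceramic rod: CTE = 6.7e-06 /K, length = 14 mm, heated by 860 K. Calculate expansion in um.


dL = 6.7e-06 * 14 * 860 * 1000 = 80.668 um

80.668


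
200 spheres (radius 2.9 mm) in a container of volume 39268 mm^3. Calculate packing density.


V_sphere = 4/3*pi*2.9^3 = 102.1604 mm^3
Total V = 200*102.1604 = 20432.08 mm^3
PD = 20432.08 / 39268 = 0.52

0.52


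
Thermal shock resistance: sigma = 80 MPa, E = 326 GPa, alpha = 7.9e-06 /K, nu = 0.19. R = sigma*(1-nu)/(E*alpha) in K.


R = 80*(1-0.19)/(326*1000*7.9e-06) = 25 K

25


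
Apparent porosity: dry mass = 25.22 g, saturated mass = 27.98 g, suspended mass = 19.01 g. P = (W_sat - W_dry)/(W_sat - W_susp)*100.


P = (27.98 - 25.22) / (27.98 - 19.01) * 100 = 2.76 / 8.97 * 100 = 30.8%

30.8


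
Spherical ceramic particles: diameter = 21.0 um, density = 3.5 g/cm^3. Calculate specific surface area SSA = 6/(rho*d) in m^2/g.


SSA = 6 / (3.5 * 21.0) = 0.082 m^2/g

0.082


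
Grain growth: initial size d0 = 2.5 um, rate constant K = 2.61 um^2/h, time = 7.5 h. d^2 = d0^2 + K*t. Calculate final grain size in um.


d^2 = 2.5^2 + 2.61*7.5 = 25.825
d = sqrt(25.825) = 5.08 um

5.08


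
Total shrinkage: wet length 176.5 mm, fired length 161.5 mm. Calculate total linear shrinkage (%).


TS = (176.5 - 161.5) / 176.5 * 100 = 8.5%

8.5


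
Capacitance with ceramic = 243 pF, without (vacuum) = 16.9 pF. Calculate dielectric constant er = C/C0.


er = 243 / 16.9 = 14.38

14.38


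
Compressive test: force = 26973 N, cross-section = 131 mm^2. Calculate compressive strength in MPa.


CS = 26973 / 131 = 205.9 MPa

205.9
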